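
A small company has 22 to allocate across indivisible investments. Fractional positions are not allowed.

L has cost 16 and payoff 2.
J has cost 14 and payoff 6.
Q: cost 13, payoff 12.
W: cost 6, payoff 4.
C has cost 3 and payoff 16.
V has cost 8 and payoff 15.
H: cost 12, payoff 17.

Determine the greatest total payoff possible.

37

Allowing fractional choices, the relaxed optimum would be about 46.6, but investments are indivisible.
W + C + H: cost 6 + 3 + 12 = 21 ≤ 22, payoff 4 + 16 + 17 = 37.
W + C + V: cost 6 + 3 + 8 = 17 ≤ 22, payoff 4 + 16 + 15 = 35.
Best is W, C, and H with total payoff 37.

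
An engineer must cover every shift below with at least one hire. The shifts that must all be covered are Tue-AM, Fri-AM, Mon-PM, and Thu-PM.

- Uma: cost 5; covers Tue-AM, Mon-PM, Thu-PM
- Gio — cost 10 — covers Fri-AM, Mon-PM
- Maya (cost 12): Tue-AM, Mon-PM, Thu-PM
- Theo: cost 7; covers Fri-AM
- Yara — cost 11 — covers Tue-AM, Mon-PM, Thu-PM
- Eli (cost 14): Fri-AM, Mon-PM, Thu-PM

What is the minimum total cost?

This is a weighted set-cover instance.
Choose Uma and Theo: together they cover Tue-AM, Fri-AM, Mon-PM, Thu-PM — every shift.
Total cost: 5 + 7 = 12.
No cover costs less than 12.

12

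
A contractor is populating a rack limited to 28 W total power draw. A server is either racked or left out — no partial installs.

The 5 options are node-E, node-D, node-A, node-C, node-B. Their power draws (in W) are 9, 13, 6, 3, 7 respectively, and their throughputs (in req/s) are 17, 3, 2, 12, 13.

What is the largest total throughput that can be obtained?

44

node-E + node-A + node-B: power draw 9 + 6 + 7 = 22 ≤ 28, throughput 17 + 2 + 13 = 32.
node-E + node-A + node-C + node-B: power draw 9 + 6 + 3 + 7 = 25 ≤ 28, throughput 17 + 2 + 12 + 13 = 44.
node-E + node-C + node-B: power draw 9 + 3 + 7 = 19 ≤ 28, throughput 17 + 12 + 13 = 42.
Best is node-E, node-A, node-C, and node-B with total throughput 44.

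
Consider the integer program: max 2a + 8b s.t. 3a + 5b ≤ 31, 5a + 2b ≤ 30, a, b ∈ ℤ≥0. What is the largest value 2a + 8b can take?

48

The continuous relaxation peaks at (0, 6.2) with value 49.60; rounding to a feasible lattice point costs some objective.
(a,b)=(0,6): 3·0+5·6=30≤31, 5·0+2·6=12≤30, objective 48.
(a,b)=(1,5): 3·1+5·5=28≤31, 5·1+2·5=15≤30, objective 42.
(a,b)=(0,5): 3·0+5·5=25≤31, 5·0+2·5=10≤30, objective 40.
No feasible integer point exceeds 48.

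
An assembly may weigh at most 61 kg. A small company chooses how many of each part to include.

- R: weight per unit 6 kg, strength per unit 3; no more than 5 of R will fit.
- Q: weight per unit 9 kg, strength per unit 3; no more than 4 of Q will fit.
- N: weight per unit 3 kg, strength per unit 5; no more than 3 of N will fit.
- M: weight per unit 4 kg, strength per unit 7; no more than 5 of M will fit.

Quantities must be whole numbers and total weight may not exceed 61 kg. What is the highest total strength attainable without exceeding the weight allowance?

This is a bounded integer knapsack.
Take 5×R, 3×N, and 5×M: weight 59 ≤ 61, strength 5·3 + 3·5 + 5·7 = 65.
M has the best ratio (7/4) and is taken to its limit of 5; remaining capacity is filled optimally with the others.

65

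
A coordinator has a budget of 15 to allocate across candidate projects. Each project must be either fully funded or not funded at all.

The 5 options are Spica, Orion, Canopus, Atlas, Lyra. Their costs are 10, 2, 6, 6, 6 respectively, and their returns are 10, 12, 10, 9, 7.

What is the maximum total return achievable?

31

Allowing fractional choices, the relaxed optimum would be about 32.2, but projects are indivisible.
Orion + Canopus + Lyra: cost 2 + 6 + 6 = 14 ≤ 15, return 12 + 10 + 7 = 29.
Orion + Canopus + Atlas: cost 2 + 6 + 6 = 14 ≤ 15, return 12 + 10 + 9 = 31.
Best is Orion, Canopus, and Atlas with total return 31.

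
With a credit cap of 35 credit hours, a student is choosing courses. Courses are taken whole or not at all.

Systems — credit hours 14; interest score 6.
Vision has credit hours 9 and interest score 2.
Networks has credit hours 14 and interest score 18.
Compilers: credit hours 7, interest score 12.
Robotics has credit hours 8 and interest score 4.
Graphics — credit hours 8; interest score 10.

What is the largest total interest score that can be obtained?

40

Networks + Compilers + Graphics: credit hours 14 + 7 + 8 = 29 ≤ 35, interest score 18 + 12 + 10 = 40.
Systems + Networks + Compilers: credit hours 14 + 14 + 7 = 35 ≤ 35, interest score 6 + 18 + 12 = 36.
Best is Networks, Compilers, and Graphics with total interest score 40.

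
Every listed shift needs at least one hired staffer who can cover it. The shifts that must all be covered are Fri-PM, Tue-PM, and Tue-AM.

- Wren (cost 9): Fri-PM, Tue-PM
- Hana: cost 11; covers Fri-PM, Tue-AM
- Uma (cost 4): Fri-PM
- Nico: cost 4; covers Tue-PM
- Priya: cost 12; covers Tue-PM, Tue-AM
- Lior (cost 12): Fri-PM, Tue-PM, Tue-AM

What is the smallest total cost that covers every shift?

Lior alone covers Fri-PM, Tue-PM, Tue-AM — every shift.
Total cost: 12.

12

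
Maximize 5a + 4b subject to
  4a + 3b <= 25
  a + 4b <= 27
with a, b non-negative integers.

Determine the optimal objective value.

32

The continuous relaxation peaks at (1.46, 6.38) with value 32.85; rounding to a feasible lattice point costs some objective.
(a,b)=(4,3): 4·4+3·3=25≤25, 1·4+4·3=16≤27, objective 32.
(a,b)=(3,4): 4·3+3·4=24≤25, 1·3+4·4=19≤27, objective 31.
(a,b)=(2,5): 4·2+3·5=23≤25, 1·2+4·5=22≤27, objective 30.
The best lattice point is (4,3), giving 32.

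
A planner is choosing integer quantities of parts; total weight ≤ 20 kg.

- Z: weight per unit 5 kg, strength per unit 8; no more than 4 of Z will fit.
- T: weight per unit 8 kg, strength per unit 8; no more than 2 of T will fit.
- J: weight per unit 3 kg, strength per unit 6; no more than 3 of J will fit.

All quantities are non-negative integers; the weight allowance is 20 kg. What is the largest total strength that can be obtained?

34

4×Z: weight 20 ≤ 20, strength 4·8 = 32.
2×Z and 3×J: weight 19 ≤ 20, strength 2·8 + 3·6 = 34.
Best is 34.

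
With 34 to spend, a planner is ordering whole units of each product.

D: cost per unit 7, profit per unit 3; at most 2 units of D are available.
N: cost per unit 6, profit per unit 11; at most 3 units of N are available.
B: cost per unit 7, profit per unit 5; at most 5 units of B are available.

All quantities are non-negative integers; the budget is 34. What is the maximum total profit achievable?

1×D, 3×N, and 1×B: cost 32 ≤ 34, profit 1·3 + 3·11 + 1·5 = 41.
3×N and 2×B: cost 32 ≤ 34, profit 3·11 + 2·5 = 43.
Best is 43.

43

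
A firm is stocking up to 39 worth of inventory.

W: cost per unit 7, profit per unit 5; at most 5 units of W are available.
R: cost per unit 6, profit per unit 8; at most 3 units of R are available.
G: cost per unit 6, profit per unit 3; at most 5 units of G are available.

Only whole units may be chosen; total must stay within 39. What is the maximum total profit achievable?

39

This is a bounded integer knapsack.
Take 3×W and 3×R: cost 39 ≤ 39, profit 3·5 + 3·8 = 39.
R has the best ratio (8/6) and is taken to its limit of 3; remaining capacity is filled optimally with the others.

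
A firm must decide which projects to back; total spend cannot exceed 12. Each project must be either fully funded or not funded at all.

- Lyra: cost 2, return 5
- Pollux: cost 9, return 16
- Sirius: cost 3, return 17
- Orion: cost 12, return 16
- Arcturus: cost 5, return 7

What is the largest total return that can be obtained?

33

Pollux + Sirius: cost 9 + 3 = 12 ≤ 12, return 16 + 17 = 33.
Sirius + Arcturus: cost 3 + 5 = 8 ≤ 12, return 17 + 7 = 24.
Lyra + Sirius + Arcturus: cost 2 + 3 + 5 = 10 ≤ 12, return 5 + 17 + 7 = 29.
Best is Pollux and Sirius with total return 33.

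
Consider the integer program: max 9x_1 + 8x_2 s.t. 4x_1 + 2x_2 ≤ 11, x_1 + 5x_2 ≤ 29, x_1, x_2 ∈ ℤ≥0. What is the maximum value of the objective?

40

(x_1,x_2)=(0,5) is feasible, giving 40.
(x_1,x_2)=(0,4) is feasible, giving 32.
No feasible integer point exceeds 40.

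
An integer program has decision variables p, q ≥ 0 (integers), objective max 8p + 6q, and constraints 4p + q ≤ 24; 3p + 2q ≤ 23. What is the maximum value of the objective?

68

(p,q)=(1,10): 4·1+1·10=14≤24, 3·1+2·10=23≤23, objective 68.
(p,q)=(0,11): 4·0+1·11=11≤24, 3·0+2·11=22≤23, objective 66.
Maximum is 68 at (p,q)=(1,10).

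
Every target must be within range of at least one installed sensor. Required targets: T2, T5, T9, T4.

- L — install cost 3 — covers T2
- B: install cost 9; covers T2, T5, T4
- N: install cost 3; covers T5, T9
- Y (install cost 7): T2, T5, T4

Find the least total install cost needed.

This is an integer covering problem.
The greedy cost-per-new-target heuristic would pick N, L, and Y for 13, but a cheaper cover exists.
Choose N and Y: together they cover T2, T5, T9, T4 — every target.
Total install cost: 3 + 7 = 10.
No cover costs less than 10.

10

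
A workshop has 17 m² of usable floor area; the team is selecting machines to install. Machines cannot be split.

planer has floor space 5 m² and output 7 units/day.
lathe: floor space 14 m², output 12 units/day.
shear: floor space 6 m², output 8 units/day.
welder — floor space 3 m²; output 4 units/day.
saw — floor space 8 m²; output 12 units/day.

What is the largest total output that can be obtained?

Allowing fractional choices, the relaxed optimum would be about 24.3, but machines are indivisible.
planer + welder + saw: floor space 5 + 3 + 8 = 16 ≤ 17, output 7 + 4 + 12 = 23.
shear + welder + saw: floor space 6 + 3 + 8 = 17 ≤ 17, output 8 + 4 + 12 = 24.
Best is shear, welder, and saw with total output 24.

24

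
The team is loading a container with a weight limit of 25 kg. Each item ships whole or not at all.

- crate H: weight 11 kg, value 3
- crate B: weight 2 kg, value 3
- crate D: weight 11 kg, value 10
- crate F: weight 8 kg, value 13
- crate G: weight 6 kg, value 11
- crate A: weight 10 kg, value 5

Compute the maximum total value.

crate F + crate G + crate A: weight 8 + 6 + 10 = 24 ≤ 25, value 13 + 11 + 5 = 29.
crate B + crate F + crate G: weight 2 + 8 + 6 = 16 ≤ 25, value 3 + 13 + 11 = 27.
crate D + crate F + crate G: weight 11 + 8 + 6 = 25 ≤ 25, value 10 + 13 + 11 = 34.
Best is crate D, crate F, and crate G with total value 34.

34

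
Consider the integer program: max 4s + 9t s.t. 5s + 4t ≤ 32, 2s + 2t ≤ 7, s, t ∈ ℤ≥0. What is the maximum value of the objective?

(s,t)=(0,3): 5·0+4·3=12≤32, 2·0+2·3=6≤7, objective 27.
(s,t)=(1,2): 5·1+4·2=13≤32, 2·1+2·2=6≤7, objective 22.
(s,t)=(0,2): 5·0+4·2=8≤32, 2·0+2·2=4≤7, objective 18.
Maximum is 27 at (s,t)=(0,3).

27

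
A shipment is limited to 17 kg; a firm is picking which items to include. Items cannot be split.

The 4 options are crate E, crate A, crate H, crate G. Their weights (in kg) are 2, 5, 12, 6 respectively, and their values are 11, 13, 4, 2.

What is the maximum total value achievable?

Allowing fractional choices, the relaxed optimum would be about 27.3, but items are indivisible.
crate A + crate H: weight 5 + 12 = 17 ≤ 17, value 13 + 4 = 17.
crate E + crate A + crate G: weight 2 + 5 + 6 = 13 ≤ 17, value 11 + 13 + 2 = 26.
crate E + crate A: weight 2 + 5 = 7 ≤ 17, value 11 + 13 = 24.
Best is crate E, crate A, and crate G with total value 26.

26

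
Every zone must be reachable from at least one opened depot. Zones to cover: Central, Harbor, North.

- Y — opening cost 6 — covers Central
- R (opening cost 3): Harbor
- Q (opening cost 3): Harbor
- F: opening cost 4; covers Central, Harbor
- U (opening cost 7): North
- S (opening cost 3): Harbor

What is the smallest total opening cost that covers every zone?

Choose F and U: together they cover Central, Harbor, North — every zone.
Total opening cost: 4 + 7 = 11.

11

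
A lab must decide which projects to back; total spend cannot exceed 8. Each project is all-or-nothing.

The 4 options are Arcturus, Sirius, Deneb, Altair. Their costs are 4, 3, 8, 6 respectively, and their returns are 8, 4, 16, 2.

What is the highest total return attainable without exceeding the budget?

This is an integer program with binary decision variables.
Arcturus: cost 4 ≤ 8, return 8.
Deneb: cost 8 ≤ 8, return 16.
Arcturus + Sirius: cost 4 + 3 = 7 ≤ 8, return 8 + 4 = 12.
Best is Deneb with total return 16.

16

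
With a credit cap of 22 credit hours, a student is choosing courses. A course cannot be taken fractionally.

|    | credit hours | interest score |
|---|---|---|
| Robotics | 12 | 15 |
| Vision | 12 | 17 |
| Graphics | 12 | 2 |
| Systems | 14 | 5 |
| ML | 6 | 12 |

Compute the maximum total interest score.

Allowing fractional choices, the relaxed optimum would be about 34.0, but courses are indivisible.
Vision + ML: credit hours 12 + 6 = 18 ≤ 22, interest score 17 + 12 = 29.
Robotics + ML: credit hours 12 + 6 = 18 ≤ 22, interest score 15 + 12 = 27.
Best is Vision and ML with total interest score 29.

29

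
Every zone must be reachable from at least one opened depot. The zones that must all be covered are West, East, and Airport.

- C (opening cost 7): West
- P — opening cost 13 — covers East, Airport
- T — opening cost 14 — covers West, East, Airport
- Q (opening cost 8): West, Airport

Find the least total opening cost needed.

This is a weighted set-cover instance.
T alone covers West, East, Airport — every zone.
Total opening cost: 14.

14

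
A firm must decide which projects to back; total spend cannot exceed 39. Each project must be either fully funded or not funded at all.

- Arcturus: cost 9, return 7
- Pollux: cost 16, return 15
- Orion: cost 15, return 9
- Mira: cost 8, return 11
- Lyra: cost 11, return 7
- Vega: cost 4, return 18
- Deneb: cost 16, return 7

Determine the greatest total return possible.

51

This is an integer program with binary decision variables.
Allowing fractional choices, the relaxed optimum would be about 52.3, but projects are indivisible.
Pollux + Mira + Lyra + Vega: cost 16 + 8 + 11 + 4 = 39 ≤ 39, return 15 + 11 + 7 + 18 = 51.
Arcturus + Pollux + Mira + Vega: cost 9 + 16 + 8 + 4 = 37 ≤ 39, return 7 + 15 + 11 + 18 = 51.
The maximum return is 51; one optimal choice is Arcturus, Pollux, Mira, and Vega.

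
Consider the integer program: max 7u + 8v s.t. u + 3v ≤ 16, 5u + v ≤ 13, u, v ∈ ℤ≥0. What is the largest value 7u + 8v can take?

47

Relaxing integrality, the LP optimum is 49.79 at (u,v) = (1.64, 4.79), which is not an integer point.
(u,v)=(1,5): 1·1+3·5=16≤16, 5·1+1·5=10≤13, objective 47.
(u,v)=(0,5): 1·0+3·5=15≤16, 5·0+1·5=5≤13, objective 40.
(u,v)=(1,4): 1·1+3·4=13≤16, 5·1+1·4=9≤13, objective 39.
(u,v)=(2,3): 1·2+3·3=11≤16, 5·2+1·3=13≤13, objective 38.
Maximum is 47 at (u,v)=(1,5).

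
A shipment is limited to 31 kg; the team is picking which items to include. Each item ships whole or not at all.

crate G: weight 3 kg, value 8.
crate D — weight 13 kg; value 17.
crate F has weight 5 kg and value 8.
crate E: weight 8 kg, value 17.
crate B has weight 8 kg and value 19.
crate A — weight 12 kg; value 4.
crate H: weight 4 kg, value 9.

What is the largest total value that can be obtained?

Treat it as a binary knapsack problem.
Allowing fractional choices, the relaxed optimum would be about 64.9, but items are indivisible.
crate G + crate E + crate B + crate H: weight 3 + 8 + 8 + 4 = 23 ≤ 31, value 8 + 17 + 19 + 9 = 53.
crate G + crate F + crate E + crate B + crate H: weight 3 + 5 + 8 + 8 + 4 = 28 ≤ 31, value 8 + 8 + 17 + 19 + 9 = 61.
crate F + crate E + crate B + crate H: weight 5 + 8 + 8 + 4 = 25 ≤ 31, value 8 + 17 + 19 + 9 = 53.
Best is crate G, crate F, crate E, crate B, and crate H with total value 61.

61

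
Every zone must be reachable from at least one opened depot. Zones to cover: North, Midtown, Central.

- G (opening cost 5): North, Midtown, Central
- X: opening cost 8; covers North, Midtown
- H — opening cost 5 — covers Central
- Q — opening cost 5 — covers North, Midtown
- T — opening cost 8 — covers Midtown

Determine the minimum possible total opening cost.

5

G alone covers North, Midtown, Central — every zone.
Total opening cost: 5.
No cover costs less than 5.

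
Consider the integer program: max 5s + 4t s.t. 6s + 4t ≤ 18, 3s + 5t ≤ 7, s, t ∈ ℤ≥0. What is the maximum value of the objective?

(s,t)=(2,0): 6·2+4·0=12≤18, 3·2+5·0=6≤7, objective 10.
(s,t)=(1,0): 6·1+4·0=6≤18, 3·1+5·0=3≤7, objective 5.
Maximum is 10 at (s,t)=(2,0).

10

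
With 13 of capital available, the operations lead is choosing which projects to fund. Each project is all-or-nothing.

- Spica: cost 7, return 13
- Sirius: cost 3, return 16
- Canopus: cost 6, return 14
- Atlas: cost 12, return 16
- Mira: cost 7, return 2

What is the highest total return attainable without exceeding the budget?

Treat it as a binary knapsack problem.
Allowing fractional choices, the relaxed optimum would be about 37.4, but projects are indivisible.
Sirius + Canopus: cost 3 + 6 = 9 ≤ 13, return 16 + 14 = 30.
Spica + Sirius: cost 7 + 3 = 10 ≤ 13, return 13 + 16 = 29.
Spica + Canopus: cost 7 + 6 = 13 ≤ 13, return 13 + 14 = 27.
Best is Sirius and Canopus with total return 30.

30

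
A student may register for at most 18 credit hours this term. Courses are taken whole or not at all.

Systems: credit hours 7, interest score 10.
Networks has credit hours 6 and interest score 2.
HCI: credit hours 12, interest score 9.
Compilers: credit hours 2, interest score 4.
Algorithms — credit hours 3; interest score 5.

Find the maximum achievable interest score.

21

Systems + Networks + Compilers + Algorithms: credit hours 7 + 6 + 2 + 3 = 18 ≤ 18, interest score 10 + 2 + 4 + 5 = 21.
Systems + Compilers + Algorithms: credit hours 7 + 2 + 3 = 12 ≤ 18, interest score 10 + 4 + 5 = 19.
Best is Systems, Networks, Compilers, and Algorithms with total interest score 21.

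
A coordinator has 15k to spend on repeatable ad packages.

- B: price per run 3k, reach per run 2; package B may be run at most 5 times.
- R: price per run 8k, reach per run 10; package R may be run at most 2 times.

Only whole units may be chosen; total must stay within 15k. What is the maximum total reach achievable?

1×B and 1×R: price 11 ≤ 15, reach 1·2 + 1·10 = 12.
2×B and 1×R: price 14 ≤ 15, reach 2·2 + 1·10 = 14.
Best is 14.

14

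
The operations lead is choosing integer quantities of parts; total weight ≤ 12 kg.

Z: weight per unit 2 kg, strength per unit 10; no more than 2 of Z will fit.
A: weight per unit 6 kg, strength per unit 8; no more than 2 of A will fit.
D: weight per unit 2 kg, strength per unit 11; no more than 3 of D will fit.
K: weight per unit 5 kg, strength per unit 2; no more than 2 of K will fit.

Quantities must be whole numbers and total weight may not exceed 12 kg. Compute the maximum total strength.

2×Z and 3×D: weight 10 ≤ 12, strength 2·10 + 3·11 = 53.
1×Z and 3×D: weight 8 ≤ 12, strength 1·10 + 3·11 = 43.
Best is 53.

53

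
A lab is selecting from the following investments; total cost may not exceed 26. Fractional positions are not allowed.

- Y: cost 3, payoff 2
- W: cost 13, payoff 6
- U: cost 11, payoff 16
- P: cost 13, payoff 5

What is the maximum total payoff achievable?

22

Take W and U: cost 13 + 11 = 24 ≤ 26, payoff 6 + 16 = 22.
No other feasible combination does better.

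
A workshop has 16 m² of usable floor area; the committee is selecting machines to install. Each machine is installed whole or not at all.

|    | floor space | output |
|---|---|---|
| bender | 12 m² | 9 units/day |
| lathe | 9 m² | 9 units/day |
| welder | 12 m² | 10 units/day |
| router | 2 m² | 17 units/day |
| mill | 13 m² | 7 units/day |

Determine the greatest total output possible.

27

This is an integer program with binary decision variables.
Allowing fractional choices, the relaxed optimum would be about 30.2, but machines are indivisible.
welder + router: floor space 12 + 2 = 14 ≤ 16, output 10 + 17 = 27.
lathe + router: floor space 9 + 2 = 11 ≤ 16, output 9 + 17 = 26.
Best is welder and router with total output 27.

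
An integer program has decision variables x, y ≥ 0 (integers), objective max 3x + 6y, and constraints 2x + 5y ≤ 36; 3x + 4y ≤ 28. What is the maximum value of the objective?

(x,y)=(0,7) is feasible, giving 42.
(x,y)=(1,6) is feasible, giving 39.
(x,y)=(0,6) is feasible, giving 36.
Maximum is 42 at (x,y)=(0,7).

42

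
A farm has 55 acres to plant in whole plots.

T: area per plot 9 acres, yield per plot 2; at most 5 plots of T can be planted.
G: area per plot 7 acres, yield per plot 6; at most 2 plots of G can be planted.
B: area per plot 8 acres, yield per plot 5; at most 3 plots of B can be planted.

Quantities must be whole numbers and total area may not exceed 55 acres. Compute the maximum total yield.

29

This is a bounded integer knapsack.
G has the best ratio (6/7); taking only G gives at most 2×6 = 12 (stopped by the supply cap of 2).
Mixing does better — 1×T, 2×G, and 3×B: area 47 ≤ 55, yield 1·2 + 2·6 + 3·5 = 29.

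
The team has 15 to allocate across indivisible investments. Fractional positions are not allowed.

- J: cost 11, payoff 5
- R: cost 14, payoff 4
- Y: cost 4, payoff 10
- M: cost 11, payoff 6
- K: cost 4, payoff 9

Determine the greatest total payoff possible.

Allowing fractional choices, the relaxed optimum would be about 22.8, but investments are indivisible.
Y + M: cost 4 + 11 = 15 ≤ 15, payoff 10 + 6 = 16.
Y + K: cost 4 + 4 = 8 ≤ 15, payoff 10 + 9 = 19.
J + Y: cost 11 + 4 = 15 ≤ 15, payoff 5 + 10 = 15.
Best is Y and K with total payoff 19.

19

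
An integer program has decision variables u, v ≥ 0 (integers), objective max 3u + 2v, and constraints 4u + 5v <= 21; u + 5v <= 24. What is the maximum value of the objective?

15

Relaxing integrality, the LP optimum is 15.75 at (u,v) = (5.25, 0), which is not an integer point.
(u,v)=(5,0): 4·5+5·0=20≤21, 1·5+5·0=5≤24, objective 15.
(u,v)=(4,1): 4·4+5·1=21≤21, 1·4+5·1=9≤24, objective 14.
(u,v)=(4,0): 4·4+5·0=16≤21, 1·4+5·0=4≤24, objective 12.
The best lattice point is (5,0), giving 15.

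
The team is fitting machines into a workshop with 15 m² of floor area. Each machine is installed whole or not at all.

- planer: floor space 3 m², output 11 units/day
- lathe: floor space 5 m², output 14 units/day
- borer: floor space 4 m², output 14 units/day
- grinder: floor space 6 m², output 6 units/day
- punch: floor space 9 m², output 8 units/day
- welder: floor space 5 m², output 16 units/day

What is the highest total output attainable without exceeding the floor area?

This is a 0-1 knapsack instance.
lathe + borer + welder: floor space 5 + 4 + 5 = 14 ≤ 15, output 14 + 14 + 16 = 44.
planer + borer + welder: floor space 3 + 4 + 5 = 12 ≤ 15, output 11 + 14 + 16 = 41.
Best is lathe, borer, and welder with total output 44.

44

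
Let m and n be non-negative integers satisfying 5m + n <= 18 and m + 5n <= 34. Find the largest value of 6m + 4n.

36

Relaxing integrality, the LP optimum is 39.33 at (m,n) = (2.33, 6.33), which is not an integer point.
(m,n)=(2,6): 5·2+1·6=16≤18, 1·2+5·6=32≤34, objective 36.
(m,n)=(2,5): 5·2+1·5=15≤18, 1·2+5·5=27≤34, objective 32.
(m,n)=(1,6): 5·1+1·6=11≤18, 1·1+5·6=31≤34, objective 30.
The best lattice point is (2,6), giving 36.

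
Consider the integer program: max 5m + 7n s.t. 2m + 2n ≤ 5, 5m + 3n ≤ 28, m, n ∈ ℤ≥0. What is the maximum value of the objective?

14

(m,n)=(0,2): 2·0+2·2=4≤5, 5·0+3·2=6≤28, objective 14.
(m,n)=(1,1): 2·1+2·1=4≤5, 5·1+3·1=8≤28, objective 12.
(m,n)=(0,1): 2·0+2·1=2≤5, 5·0+3·1=3≤28, objective 7.
The best lattice point is (0,2), giving 14.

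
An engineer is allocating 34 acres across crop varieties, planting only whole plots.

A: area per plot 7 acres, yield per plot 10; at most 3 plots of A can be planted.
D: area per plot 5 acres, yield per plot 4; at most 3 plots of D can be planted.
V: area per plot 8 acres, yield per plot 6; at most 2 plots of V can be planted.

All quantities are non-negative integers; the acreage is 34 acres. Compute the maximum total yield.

This is a bounded integer knapsack.
3×A and 2×D: area 31 ≤ 34, yield 3·10 + 2·4 = 38.
3×A, 1×D, and 1×V: area 34 ≤ 34, yield 3·10 + 1·4 + 1·6 = 40.
Best is 40.

40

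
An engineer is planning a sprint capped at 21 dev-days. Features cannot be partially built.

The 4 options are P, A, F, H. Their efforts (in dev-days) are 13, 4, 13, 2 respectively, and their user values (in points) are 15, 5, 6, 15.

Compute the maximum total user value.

35

This is an integer program with binary decision variables.
Take P, A, and H: effort 13 + 4 + 2 = 19 ≤ 21, user value 15 + 5 + 15 = 35.
No other feasible combination does better.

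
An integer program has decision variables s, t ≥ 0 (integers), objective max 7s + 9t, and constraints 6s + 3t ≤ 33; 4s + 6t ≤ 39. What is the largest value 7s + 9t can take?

(s,t)=(2,5): 6·2+3·5=27≤33, 4·2+6·5=38≤39, objective 59.
(s,t)=(3,4): 6·3+3·4=30≤33, 4·3+6·4=36≤39, objective 57.
Maximum is 59 at (s,t)=(2,5).

59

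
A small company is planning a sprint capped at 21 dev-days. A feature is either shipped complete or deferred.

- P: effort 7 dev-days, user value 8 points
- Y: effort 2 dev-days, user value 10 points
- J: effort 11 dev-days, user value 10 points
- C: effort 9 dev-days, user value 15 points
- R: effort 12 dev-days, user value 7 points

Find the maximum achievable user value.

33

P + Y + J: effort 7 + 2 + 11 = 20 ≤ 21, user value 8 + 10 + 10 = 28.
P + Y + C: effort 7 + 2 + 9 = 18 ≤ 21, user value 8 + 10 + 15 = 33.
Y + C: effort 2 + 9 = 11 ≤ 21, user value 10 + 15 = 25.
Best is P, Y, and C with total user value 33.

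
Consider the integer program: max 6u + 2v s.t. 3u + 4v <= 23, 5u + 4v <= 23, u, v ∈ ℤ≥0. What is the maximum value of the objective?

(u,v)=(4,0): 3·4+4·0=12≤23, 5·4+4·0=20≤23, objective 24.
(u,v)=(3,1): 3·3+4·1=13≤23, 5·3+4·1=19≤23, objective 20.
(u,v)=(3,0): 3·3+4·0=9≤23, 5·3+4·0=15≤23, objective 18.
Maximum is 24 at (u,v)=(4,0).

24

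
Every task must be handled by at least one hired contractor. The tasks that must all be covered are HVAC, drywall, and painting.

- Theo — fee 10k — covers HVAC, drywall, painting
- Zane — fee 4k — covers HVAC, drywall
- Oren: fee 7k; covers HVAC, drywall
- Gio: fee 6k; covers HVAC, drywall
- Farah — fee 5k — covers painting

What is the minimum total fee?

Choose Zane and Farah: together they cover HVAC, drywall, painting — every task.
Total fee: 4 + 5 = 9.
No cover costs less than 9.

9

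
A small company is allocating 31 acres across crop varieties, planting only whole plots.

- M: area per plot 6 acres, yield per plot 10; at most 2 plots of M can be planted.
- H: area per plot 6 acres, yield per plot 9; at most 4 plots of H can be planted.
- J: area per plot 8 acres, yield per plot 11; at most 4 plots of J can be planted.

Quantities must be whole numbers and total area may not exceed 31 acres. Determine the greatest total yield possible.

M has the best ratio (10/6); taking only M gives at most 2×10 = 20 (stopped by the supply cap of 2).
Mixing does better — 2×M and 3×H: area 30 ≤ 31, yield 2·10 + 3·9 = 47.

47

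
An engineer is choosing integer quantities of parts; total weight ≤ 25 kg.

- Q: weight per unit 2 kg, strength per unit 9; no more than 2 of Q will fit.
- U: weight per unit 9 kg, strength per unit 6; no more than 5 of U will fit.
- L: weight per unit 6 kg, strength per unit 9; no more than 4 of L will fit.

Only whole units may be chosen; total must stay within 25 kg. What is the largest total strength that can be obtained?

45

Q has the best ratio (9/2); taking only Q gives at most 2×9 = 18 (stopped by the supply cap of 2).
Mixing does better — 2×Q and 3×L: weight 22 ≤ 25, strength 2·9 + 3·9 = 45.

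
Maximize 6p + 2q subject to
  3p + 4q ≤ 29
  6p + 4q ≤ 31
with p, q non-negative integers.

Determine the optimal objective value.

(p,q)=(5,0) is feasible, giving 30.
(p,q)=(4,1) is feasible, giving 26.
(p,q)=(4,0) is feasible, giving 24.
Maximum is 30 at (p,q)=(5,0).

30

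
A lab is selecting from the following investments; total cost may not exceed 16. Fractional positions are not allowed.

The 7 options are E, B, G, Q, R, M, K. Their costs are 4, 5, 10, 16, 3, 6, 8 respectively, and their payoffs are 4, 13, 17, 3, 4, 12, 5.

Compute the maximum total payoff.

30

This is a 0-1 knapsack instance.
Allowing fractional choices, the relaxed optimum would be about 33.5, but investments are indivisible.
B + R + M: cost 5 + 3 + 6 = 14 ≤ 16, payoff 13 + 4 + 12 = 29.
B + G: cost 5 + 10 = 15 ≤ 16, payoff 13 + 17 = 30.
Best is B and G with total payoff 30.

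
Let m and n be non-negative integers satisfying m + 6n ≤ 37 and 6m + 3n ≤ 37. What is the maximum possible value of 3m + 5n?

Relaxing integrality, the LP optimum is 38.12 at (m,n) = (3.36, 5.61), which is not an integer point.
(m,n)=(3,5): 1·3+6·5=33≤37, 6·3+3·5=33≤37, objective 34.
(m,n)=(4,4): 1·4+6·4=28≤37, 6·4+3·4=36≤37, objective 32.
(m,n)=(2,5): 1·2+6·5=32≤37, 6·2+3·5=27≤37, objective 31.
Maximum is 34 at (m,n)=(3,5).

34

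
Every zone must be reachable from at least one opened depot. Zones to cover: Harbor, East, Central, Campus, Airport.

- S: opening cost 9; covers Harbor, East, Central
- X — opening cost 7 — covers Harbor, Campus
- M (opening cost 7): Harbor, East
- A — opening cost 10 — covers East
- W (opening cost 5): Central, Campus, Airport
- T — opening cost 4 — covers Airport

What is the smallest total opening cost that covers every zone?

Choose M and W: together they cover Harbor, East, Central, Campus, Airport — every zone.
Total opening cost: 7 + 5 = 12.
No cover costs less than 12.

12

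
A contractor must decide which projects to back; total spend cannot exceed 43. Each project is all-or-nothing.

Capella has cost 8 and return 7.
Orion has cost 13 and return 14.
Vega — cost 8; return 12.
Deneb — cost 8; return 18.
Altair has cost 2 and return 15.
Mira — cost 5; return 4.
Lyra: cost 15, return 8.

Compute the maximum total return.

Take Capella, Orion, Vega, Deneb, and Altair: cost 8 + 13 + 8 + 8 + 2 = 39 ≤ 43, return 7 + 14 + 12 + 18 + 15 = 66.
No other feasible combination does better.

66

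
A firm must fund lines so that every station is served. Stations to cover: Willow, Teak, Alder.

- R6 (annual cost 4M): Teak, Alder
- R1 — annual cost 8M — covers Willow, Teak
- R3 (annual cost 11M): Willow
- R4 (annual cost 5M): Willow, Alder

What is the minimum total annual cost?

This is an integer covering problem.
Choose R6 and R4: together they cover Willow, Teak, Alder — every station.
Total annual cost: 4 + 5 = 9.
No cover costs less than 9.

9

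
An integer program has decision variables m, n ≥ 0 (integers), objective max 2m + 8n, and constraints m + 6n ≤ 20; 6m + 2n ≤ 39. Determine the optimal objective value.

(m,n)=(2,3): 1·2+6·3=20≤20, 6·2+2·3=18≤39, objective 28.
(m,n)=(1,3): 1·1+6·3=19≤20, 6·1+2·3=12≤39, objective 26.
(m,n)=(5,2): 1·5+6·2=17≤20, 6·5+2·2=34≤39, objective 26.
No feasible integer point exceeds 28.

28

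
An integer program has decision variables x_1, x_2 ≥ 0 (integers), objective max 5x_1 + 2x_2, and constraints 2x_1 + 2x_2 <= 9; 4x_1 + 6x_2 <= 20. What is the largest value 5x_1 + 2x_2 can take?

Relaxing integrality, the LP optimum is 22.50 at (x_1,x_2) = (4.5, 0), which is not an integer point.
(x_1,x_2)=(4,0): 2·4+2·0=8≤9, 4·4+6·0=16≤20, objective 20.
(x_1,x_2)=(3,1): 2·3+2·1=8≤9, 4·3+6·1=18≤20, objective 17.
(x_1,x_2)=(3,0): 2·3+2·0=6≤9, 4·3+6·0=12≤20, objective 15.
Maximum is 20 at (x_1,x_2)=(4,0).

20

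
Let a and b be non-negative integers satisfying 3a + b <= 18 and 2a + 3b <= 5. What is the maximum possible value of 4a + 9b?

13

The continuous relaxation peaks at (0, 1.67) with value 15.00; rounding to a feasible lattice point costs some objective.
(a,b)=(1,1): 3·1+1·1=4≤18, 2·1+3·1=5≤5, objective 13.
(a,b)=(0,1): 3·0+1·1=1≤18, 2·0+3·1=3≤5, objective 9.
Maximum is 13 at (a,b)=(1,1).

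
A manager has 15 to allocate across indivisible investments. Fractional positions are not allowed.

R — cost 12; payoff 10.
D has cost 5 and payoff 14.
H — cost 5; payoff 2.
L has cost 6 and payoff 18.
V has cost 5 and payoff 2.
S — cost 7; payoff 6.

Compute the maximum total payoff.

32

This is a 0-1 knapsack instance.
D + L: cost 5 + 6 = 11 ≤ 15, payoff 14 + 18 = 32.
L + S: cost 6 + 7 = 13 ≤ 15, payoff 18 + 6 = 24.
Best is D and L with total payoff 32.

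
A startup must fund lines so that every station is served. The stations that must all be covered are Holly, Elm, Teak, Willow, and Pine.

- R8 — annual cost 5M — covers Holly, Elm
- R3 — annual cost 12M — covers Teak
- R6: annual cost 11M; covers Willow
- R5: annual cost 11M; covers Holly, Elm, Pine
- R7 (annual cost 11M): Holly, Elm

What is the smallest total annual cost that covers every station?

34

The greedy cost-per-new-station heuristic would pick R8, R6, R5, and R3 for 39, but a cheaper cover exists.
Choose R3, R6, and R5: together they cover Holly, Elm, Teak, Willow, Pine — every station.
Total annual cost: 12 + 11 + 11 = 34.
No cover costs less than 34.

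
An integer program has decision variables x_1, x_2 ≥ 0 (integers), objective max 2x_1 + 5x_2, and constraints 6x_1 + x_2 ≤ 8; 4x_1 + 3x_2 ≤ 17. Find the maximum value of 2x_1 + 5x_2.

25

The continuous relaxation peaks at (0, 5.67) with value 28.33; rounding to a feasible lattice point costs some objective.
(x_1,x_2)=(0,5): 6·0+1·5=5≤8, 4·0+3·5=15≤17, objective 25.
(x_1,x_2)=(0,4): 6·0+1·4=4≤8, 4·0+3·4=12≤17, objective 20.
Maximum is 25 at (x_1,x_2)=(0,5).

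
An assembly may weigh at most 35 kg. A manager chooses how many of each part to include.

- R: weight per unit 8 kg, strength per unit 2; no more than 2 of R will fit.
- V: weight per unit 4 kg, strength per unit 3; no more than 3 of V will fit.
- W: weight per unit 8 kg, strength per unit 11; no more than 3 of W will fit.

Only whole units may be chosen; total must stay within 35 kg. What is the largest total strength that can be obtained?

Take 2×V and 3×W: weight 32 ≤ 35, strength 2·3 + 3·11 = 39.
W has the best ratio (11/8) and is taken to its limit of 3; remaining capacity is filled optimally with the others.

39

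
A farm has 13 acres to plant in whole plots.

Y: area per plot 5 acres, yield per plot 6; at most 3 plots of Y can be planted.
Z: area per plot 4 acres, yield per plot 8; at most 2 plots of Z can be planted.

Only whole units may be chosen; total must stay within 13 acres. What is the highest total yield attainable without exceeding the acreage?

Z has the best ratio (8/4); taking only Z gives at most 2×8 = 16 (stopped by the supply cap of 2).
Mixing does better — 1×Y and 2×Z: area 13 ≤ 13, yield 1·6 + 2·8 = 22.

22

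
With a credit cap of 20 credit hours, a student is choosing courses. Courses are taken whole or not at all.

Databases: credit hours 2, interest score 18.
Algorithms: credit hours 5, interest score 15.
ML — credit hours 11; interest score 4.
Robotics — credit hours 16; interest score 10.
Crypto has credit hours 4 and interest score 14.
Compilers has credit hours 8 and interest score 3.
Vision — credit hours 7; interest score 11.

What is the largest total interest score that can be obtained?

Allowing fractional choices, the relaxed optimum would be about 59.2, but courses are indivisible.
Databases + Algorithms + Crypto + Compilers: credit hours 2 + 5 + 4 + 8 = 19 ≤ 20, interest score 18 + 15 + 14 + 3 = 50.
Databases + Algorithms + Crypto + Vision: credit hours 2 + 5 + 4 + 7 = 18 ≤ 20, interest score 18 + 15 + 14 + 11 = 58.
Databases + Algorithms + Crypto: credit hours 2 + 5 + 4 = 11 ≤ 20, interest score 18 + 15 + 14 = 47.
Best is Databases, Algorithms, Crypto, and Vision with total interest score 58.

58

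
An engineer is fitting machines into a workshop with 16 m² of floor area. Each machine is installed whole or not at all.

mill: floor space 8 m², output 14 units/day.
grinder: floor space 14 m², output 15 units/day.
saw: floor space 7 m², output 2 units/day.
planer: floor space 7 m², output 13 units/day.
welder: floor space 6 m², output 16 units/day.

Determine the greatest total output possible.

30

Allowing fractional choices, the relaxed optimum would be about 34.2, but machines are indivisible.
mill + planer: floor space 8 + 7 = 15 ≤ 16, output 14 + 13 = 27.
mill + welder: floor space 8 + 6 = 14 ≤ 16, output 14 + 16 = 30.
planer + welder: floor space 7 + 6 = 13 ≤ 16, output 13 + 16 = 29.
Best is mill and welder with total output 30.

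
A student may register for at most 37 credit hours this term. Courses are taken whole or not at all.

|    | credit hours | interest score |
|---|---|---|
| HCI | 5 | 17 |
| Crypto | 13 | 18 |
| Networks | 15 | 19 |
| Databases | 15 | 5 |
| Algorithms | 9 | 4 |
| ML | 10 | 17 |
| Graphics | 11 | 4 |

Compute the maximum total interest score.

56

Treat it as a binary knapsack problem.
Allowing fractional choices, the relaxed optimum would be about 63.4, but courses are indivisible.
HCI + Crypto + Algorithms + ML: credit hours 5 + 13 + 9 + 10 = 37 ≤ 37, interest score 17 + 18 + 4 + 17 = 56.
HCI + Crypto + Networks: credit hours 5 + 13 + 15 = 33 ≤ 37, interest score 17 + 18 + 19 = 54.
HCI + Networks + ML: credit hours 5 + 15 + 10 = 30 ≤ 37, interest score 17 + 19 + 17 = 53.
Best is HCI, Crypto, Algorithms, and ML with total interest score 56.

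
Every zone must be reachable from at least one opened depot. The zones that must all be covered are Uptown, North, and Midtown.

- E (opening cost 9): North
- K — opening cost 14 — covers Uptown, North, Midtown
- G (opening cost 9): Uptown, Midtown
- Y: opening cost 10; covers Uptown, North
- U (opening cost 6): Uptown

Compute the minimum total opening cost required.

This is a weighted set-cover instance.
The greedy cost-per-new-zone heuristic would pick G and E for 18, but a cheaper cover exists.
K alone covers Uptown, North, Midtown — every zone.
Total opening cost: 14.
No cover costs less than 14.

14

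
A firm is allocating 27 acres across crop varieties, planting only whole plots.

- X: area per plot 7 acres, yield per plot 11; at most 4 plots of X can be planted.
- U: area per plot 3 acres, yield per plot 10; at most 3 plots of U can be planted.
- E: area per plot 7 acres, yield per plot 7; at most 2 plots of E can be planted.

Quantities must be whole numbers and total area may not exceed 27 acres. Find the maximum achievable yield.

U has the best ratio (10/3); taking only U gives at most 3×10 = 30 (stopped by the supply cap of 3).
Mixing does better — 3×X and 2×U: area 27 ≤ 27, yield 3·11 + 2·10 = 53.

53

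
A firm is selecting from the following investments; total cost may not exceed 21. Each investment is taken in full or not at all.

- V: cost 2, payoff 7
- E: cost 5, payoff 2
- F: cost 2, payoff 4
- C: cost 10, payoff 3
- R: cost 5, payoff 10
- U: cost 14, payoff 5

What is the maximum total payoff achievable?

24

Allowing fractional choices, the relaxed optimum would be about 25.5, but investments are indivisible.
V + R + U: cost 2 + 5 + 14 = 21 ≤ 21, payoff 7 + 10 + 5 = 22.
V + E + F + R: cost 2 + 5 + 2 + 5 = 14 ≤ 21, payoff 7 + 2 + 4 + 10 = 23.
V + F + C + R: cost 2 + 2 + 10 + 5 = 19 ≤ 21, payoff 7 + 4 + 3 + 10 = 24.
Best is V, F, C, and R with total payoff 24.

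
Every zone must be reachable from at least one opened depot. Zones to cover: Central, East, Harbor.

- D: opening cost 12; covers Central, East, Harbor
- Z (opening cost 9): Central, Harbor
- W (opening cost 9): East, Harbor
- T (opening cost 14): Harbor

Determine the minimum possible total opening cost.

12

This is a weighted set-cover instance.
D alone covers Central, East, Harbor — every zone.
Total opening cost: 12.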